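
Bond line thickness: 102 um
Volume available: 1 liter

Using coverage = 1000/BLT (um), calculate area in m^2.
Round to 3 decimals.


1 L = 1e6 mm^3, thickness = 102 um = 0.102 mm
Area = 1e6 / 0.102 mm^2 = (1e6 / 0.102) / 1e6 m^2 = 1000 / 102 m^2
= 9.804 m^2

9.804


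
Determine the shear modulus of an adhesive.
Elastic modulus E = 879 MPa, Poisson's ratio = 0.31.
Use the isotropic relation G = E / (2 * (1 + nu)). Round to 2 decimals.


G = 879 / (2*(1+0.31)) = 879 / 2.62
= 335.50 MPa

335.50


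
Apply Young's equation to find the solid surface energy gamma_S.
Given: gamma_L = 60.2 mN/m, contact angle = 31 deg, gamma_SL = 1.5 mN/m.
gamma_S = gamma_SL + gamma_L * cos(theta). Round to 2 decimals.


theta_rad = 31 * pi/180 = 0.541052
gamma_S = 1.5 + 60.2 * cos(0.541052)
= 53.10 mN/m

53.10


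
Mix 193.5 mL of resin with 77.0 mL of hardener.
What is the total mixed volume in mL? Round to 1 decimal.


Total = 193.5 + 77.0 = 270.5 mL

270.5


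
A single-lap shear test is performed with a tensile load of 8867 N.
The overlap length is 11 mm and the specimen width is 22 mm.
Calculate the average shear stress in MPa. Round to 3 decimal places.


Shear stress = F / (overlap * width)
= 8867 / (11 * 22)
= 8867 / 242
= 36.640 MPa

36.640


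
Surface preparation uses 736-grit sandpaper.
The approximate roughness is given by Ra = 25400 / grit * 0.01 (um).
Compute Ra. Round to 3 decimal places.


Ra = 25400 / 736 * 0.01
= 254 / 736
= 0.345 um

0.345


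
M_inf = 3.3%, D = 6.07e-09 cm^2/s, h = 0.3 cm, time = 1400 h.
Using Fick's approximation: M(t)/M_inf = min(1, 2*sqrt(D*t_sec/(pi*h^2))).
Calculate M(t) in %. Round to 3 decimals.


t = 5040000 s
ratio = min(1, 2*sqrt(6.07e-09*5040000/(pi*0.0900)))
= 0.657875
M(t) = 3.3 * 0.657875 = 2.171%

2.171


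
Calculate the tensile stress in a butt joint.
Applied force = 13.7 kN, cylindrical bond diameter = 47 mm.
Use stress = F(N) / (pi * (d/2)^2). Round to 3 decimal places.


A = pi * 23.5^2 = 1734.9445 mm^2
sigma = 13700.0 / 1734.9445 = 7.897 MPa

7.897


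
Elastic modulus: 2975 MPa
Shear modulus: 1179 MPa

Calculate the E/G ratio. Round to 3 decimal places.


E / G = 2975 / 1179 = 2.523

2.523


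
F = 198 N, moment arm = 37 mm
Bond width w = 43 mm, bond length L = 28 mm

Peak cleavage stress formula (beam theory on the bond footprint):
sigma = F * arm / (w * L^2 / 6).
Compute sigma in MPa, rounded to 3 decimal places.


sigma = (198 * 37) / (43 * 784 / 6)
= 7326 * 6 / 33712
= 43956 / 33712
= 1.304 MPa

1.304


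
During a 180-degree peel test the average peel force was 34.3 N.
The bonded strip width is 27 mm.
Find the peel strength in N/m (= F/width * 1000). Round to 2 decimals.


Peel strength = F/width * 1000
= 34.3 / 27 * 1000
= 1270.37 N/m

1270.37


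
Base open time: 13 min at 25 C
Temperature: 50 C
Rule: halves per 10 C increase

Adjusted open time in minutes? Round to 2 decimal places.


Acceleration = 2^((50-25)/10) = 5.6569
Open time = 13 / 5.6569 = 2.30 min

2.30


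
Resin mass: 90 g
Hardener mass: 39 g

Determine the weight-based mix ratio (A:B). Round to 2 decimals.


Ratio = 90 / 39 = 2.31

2.31


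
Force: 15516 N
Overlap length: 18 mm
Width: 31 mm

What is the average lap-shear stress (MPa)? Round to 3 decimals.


Average shear stress = F / (overlap * width)
= 15516 / (18 * 31)
= 27.806 MPa

27.806


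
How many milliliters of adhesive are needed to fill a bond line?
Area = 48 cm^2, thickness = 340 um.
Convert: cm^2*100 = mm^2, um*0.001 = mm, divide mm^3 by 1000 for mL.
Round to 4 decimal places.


= (48 * 100) * (340 * 0.001) / 1000
= 1.6320 mL

1.6320


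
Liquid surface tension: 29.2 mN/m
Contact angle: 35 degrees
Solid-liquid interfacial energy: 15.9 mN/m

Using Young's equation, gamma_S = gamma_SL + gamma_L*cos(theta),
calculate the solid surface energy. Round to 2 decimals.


gamma_S = 15.9 + 29.2 * cos(35)
= 39.82 mN/m

39.82


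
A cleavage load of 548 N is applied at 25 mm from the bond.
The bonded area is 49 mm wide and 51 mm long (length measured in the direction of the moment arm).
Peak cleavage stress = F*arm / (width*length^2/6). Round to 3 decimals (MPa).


Moment = 548 * 25 = 13700 N*mm
Section modulus = 49 * 2601 / 6 = 127449 / 6 mm^3
Stress = 13700 / (127449 / 6) = 82200 / 127449
= 0.645 MPa

0.645


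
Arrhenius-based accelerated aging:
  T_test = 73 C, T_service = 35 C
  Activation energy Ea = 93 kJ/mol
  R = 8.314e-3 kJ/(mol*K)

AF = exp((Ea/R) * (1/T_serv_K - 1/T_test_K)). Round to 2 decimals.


T_test_K = 346.15, T_serv_K = 308.15
AF = exp((93/8.314e-3) * (1/308.15 - 1/346.15))
= 53.79

53.79


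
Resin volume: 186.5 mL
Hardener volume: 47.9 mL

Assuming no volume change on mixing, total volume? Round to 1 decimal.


V_total = 186.5 + 47.9 = 234.4 mL

234.4


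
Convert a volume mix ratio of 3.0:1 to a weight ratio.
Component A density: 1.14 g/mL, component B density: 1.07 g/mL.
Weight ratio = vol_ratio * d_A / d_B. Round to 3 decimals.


= 3.0 * 1.14 / 1.07 = 3.196

3.196


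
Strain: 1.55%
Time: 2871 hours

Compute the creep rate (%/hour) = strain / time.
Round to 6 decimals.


Creep rate = 1.55 / 2871
= 0.000540 %/h

0.000540


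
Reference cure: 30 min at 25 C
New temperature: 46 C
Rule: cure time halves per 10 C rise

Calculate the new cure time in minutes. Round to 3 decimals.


factor = 2^((46-25)/10) = 4.2871
t_new = 30 / 4.2871 = 6.998 min

6.998


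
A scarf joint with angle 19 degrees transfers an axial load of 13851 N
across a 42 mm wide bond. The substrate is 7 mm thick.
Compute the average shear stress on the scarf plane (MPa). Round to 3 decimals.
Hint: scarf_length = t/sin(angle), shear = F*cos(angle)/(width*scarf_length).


scarf_length = 7 / sin(19 deg) = 21.5009 mm
cos(19 deg) = 0.945519
shear stress = 13851 * 0.945519 / (42 * 21.5009)
= 14.503 MPa

14.503


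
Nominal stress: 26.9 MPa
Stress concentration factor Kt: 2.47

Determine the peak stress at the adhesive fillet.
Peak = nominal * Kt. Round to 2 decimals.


Peak stress = 26.9 * 2.47
= 66.44 MPa

66.44


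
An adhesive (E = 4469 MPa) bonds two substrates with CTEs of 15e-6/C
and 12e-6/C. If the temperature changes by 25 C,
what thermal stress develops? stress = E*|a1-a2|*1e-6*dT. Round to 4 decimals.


Stress = 4469 * |15 - 12| * 1e-6 * 25
= 0.3352 MPa

0.3352


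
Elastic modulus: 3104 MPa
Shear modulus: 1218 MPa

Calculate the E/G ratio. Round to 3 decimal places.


E / G = 3104 / 1218 = 2.548

2.548


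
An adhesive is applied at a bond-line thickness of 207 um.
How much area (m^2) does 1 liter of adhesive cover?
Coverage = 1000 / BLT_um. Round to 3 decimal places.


Coverage = 1000 / 207 = 4.831 m^2

4.831


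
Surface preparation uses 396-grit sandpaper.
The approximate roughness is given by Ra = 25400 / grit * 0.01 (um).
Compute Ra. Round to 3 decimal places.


Ra = 25400 / 396 * 0.01
= 254 / 396
= 0.641 um

0.641


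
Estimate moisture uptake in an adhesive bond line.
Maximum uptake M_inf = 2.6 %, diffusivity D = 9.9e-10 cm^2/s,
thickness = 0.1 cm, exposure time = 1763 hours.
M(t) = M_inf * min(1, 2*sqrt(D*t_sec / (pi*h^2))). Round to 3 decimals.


Convert time: 1763 h = 6346800 s
ratio = min(1, 2*sqrt(9.9e-10*6346800/(pi*0.1^2)))
= 0.894438
M(t) = 2.6 * 0.894438 = 2.326%

2.326


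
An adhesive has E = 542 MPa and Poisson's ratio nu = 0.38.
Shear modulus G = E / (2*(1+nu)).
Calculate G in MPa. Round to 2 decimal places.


G = 542 / (2*(1+0.38))
= 542 / 2.76
= 196.38 MPa

196.38


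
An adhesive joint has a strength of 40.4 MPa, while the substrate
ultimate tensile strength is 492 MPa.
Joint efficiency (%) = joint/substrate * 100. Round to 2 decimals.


Efficiency = 40.4 / 492 * 100
= 8.21%

8.21


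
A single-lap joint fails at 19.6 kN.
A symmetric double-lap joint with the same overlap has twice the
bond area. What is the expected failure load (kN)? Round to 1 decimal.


Double-lap load = 2 * 19.6 = 39.2 kN

39.2


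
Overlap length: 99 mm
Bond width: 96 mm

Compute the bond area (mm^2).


Bond area = 99 * 96 = 9504 mm^2

9504


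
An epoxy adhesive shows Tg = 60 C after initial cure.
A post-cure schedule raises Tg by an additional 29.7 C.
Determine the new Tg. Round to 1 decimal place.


New Tg = 60 + 29.7
= 89.7 C

89.7


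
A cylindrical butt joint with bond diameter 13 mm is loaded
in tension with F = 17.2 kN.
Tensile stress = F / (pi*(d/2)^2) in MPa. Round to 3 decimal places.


Area = pi * (13/2)^2 = 132.7323 mm^2
Stress = 17.2*1000 / 132.7323
= 129.584 MPa

129.584


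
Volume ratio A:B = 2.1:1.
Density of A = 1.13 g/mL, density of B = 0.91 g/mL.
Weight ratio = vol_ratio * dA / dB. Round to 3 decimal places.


Wt ratio = 2.1 * 1.13 / 0.91
= 2.608

2.608


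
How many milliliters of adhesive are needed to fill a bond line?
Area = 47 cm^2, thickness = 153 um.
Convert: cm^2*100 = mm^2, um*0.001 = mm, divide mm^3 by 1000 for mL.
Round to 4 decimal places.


= (47 * 100) * (153 * 0.001) / 1000
= 0.7191 mL

0.7191


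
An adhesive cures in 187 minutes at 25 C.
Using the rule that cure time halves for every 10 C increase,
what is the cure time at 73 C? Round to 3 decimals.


Factor = 2^((73 - 25) / 10) = 27.8576
Cure time = 187 / 27.8576
= 6.713 minutes

6.713


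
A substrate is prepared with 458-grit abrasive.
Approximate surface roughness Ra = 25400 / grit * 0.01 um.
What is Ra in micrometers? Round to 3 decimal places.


Ra = 25400 / 458 * 0.01 = 0.555 um

0.555


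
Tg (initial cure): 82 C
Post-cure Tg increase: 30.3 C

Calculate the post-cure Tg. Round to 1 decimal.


Post-cure Tg = 82 + 30.3 = 112.3 C

112.3


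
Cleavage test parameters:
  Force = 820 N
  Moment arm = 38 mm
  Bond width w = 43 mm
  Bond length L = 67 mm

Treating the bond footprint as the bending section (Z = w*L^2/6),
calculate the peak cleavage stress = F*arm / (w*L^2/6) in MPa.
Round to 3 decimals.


M = 820 * 38 = 31160 N*mm
Z = 43 * 67^2 / 6 = 193027 / 6 mm^3
sigma = M / Z = 6 * 31160 / 193027 = 186960 / 193027
= 0.969 MPa

0.969


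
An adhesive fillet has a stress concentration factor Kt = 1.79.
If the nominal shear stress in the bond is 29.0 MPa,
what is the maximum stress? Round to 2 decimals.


Max stress = 29.0 * 1.79 = 51.91 MPa

51.91


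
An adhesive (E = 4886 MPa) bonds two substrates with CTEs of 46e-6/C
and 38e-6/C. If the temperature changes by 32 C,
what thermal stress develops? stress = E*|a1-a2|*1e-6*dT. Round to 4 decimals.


Stress = 4886 * |46 - 38| * 1e-6 * 32
= 1.2508 MPa

1.2508


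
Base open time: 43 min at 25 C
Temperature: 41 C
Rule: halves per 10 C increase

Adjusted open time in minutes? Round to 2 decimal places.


Acceleration = 2^((41-25)/10) = 3.0314
Open time = 43 / 3.0314 = 14.18 min

14.18


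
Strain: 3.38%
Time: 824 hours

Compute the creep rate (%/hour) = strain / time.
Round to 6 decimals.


Creep rate = 3.38 / 824
= 0.004102 %/h

0.004102


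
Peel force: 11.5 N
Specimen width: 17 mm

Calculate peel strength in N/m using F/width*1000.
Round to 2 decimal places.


Peel strength = 11.5 / 17 * 1000 = 676.47 N/m

676.47


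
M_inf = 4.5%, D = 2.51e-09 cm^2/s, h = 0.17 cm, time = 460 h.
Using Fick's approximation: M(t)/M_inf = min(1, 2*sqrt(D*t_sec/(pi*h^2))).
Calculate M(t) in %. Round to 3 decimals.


t = 1656000 s
ratio = min(1, 2*sqrt(2.51e-09*1656000/(pi*0.0289)))
= 0.427930
M(t) = 4.5 * 0.427930 = 1.926%

1.926


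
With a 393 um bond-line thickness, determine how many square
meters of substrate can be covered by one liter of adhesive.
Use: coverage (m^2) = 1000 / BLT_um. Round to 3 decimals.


Coverage = 1000 / 393 = 2.545 m^2

2.545


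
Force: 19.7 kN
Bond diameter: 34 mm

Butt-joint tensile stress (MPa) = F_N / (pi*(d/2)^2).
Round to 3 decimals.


F_N = 19.7 * 1000 = 19700.0 N
A = pi*(17.0)^2 = 907.9203 mm^2
stress = 19700.0 / 907.9203 = 21.698 MPa

21.698


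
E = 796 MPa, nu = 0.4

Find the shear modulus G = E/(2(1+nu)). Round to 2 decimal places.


G = 796 / (2 * 1.40)
= 284.29 MPa

284.29


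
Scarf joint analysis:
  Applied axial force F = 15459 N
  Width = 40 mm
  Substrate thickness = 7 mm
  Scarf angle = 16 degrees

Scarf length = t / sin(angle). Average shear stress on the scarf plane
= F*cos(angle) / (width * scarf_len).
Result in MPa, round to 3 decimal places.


Scarf length = 7 / sin(16 deg) = 25.3957 mm
cos(16 deg) = 0.961262
Shear = 15459 * 0.961262 / (40 * 25.3957)
= 14.629 MPa

14.629


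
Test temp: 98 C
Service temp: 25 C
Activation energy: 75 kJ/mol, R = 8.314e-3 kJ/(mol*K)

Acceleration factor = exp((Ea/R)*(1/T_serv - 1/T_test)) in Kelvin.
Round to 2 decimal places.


AF = exp((75/0.008314)*(1/298.15 - 1/371.15))
= 384.14

384.14


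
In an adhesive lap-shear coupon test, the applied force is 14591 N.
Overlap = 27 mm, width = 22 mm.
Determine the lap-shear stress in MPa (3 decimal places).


stress = F / (overlap * width)
= 14591 / (27 * 22)
= 24.564 MPa

24.564


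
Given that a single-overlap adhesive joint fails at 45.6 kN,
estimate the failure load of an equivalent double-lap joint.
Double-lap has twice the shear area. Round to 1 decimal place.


Double-lap factor = 2
Expected load = 45.6 * 2 = 91.2 kN

91.2


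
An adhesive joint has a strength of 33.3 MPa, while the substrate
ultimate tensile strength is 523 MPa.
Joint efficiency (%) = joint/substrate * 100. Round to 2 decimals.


Efficiency = 33.3 / 523 * 100
= 6.37%

6.37


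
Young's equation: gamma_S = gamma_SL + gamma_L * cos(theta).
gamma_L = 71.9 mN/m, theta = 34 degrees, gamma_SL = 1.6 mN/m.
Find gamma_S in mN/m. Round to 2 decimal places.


cos(34 deg) = 0.829038
gamma_S = 1.6 + 71.9 * 0.829038
= 61.21 mN/m

61.21


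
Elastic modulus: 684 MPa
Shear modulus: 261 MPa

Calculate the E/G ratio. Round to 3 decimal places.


E / G = 684 / 261 = 2.621

2.621


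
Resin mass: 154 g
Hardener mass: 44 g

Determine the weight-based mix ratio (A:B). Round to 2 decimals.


Ratio = 154 / 44 = 3.50

3.50


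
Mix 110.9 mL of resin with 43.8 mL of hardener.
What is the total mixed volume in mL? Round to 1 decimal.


Total = 110.9 + 43.8 = 154.7 mL

154.7


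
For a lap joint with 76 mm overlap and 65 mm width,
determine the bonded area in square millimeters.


Area = 76 * 65 = 4940 mm^2

4940


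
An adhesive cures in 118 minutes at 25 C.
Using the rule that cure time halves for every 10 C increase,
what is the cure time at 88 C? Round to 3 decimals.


Factor = 2^((88 - 25) / 10) = 78.7932
Cure time = 118 / 78.7932
= 1.498 minutes

1.498


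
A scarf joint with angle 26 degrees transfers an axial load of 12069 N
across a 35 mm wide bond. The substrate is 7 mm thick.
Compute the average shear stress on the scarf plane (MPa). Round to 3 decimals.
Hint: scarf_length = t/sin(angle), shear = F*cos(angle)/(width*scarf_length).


scarf_length = 7 / sin(26 deg) = 15.9682 mm
cos(26 deg) = 0.898794
shear stress = 12069 * 0.898794 / (35 * 15.9682)
= 19.409 MPa

19.409


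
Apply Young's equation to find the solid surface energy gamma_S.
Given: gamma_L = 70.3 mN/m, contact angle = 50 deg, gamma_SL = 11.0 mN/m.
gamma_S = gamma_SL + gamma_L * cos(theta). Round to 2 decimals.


theta_rad = 50 * pi/180 = 0.872665
gamma_S = 11.0 + 70.3 * cos(0.872665)
= 56.19 mN/m

56.19


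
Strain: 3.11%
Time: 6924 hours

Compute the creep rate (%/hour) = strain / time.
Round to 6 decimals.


Creep rate = 3.11 / 6924
= 0.000449 %/h

0.000449


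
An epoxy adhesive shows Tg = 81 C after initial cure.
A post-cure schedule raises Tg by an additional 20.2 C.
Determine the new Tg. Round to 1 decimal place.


New Tg = 81 + 20.2
= 101.2 C

101.2


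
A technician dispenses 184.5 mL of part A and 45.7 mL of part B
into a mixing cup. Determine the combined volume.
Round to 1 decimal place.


Combined volume = 184.5 + 45.7
= 230.2 mL

230.2


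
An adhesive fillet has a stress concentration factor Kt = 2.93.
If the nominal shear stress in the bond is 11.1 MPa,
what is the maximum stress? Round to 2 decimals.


Max stress = 11.1 * 2.93 = 32.52 MPa

32.52


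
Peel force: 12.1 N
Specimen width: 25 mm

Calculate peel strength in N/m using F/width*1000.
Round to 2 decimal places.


Peel strength = 12.1 / 25 * 1000 = 484.00 N/m

484.00


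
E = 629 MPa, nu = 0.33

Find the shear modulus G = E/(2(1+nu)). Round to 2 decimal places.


G = 629 / (2 * 1.33)
= 236.47 MPa

236.47


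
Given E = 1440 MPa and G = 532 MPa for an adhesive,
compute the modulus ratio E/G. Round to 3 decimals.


E/G ratio = 1440 / 532 = 2.707

2.707


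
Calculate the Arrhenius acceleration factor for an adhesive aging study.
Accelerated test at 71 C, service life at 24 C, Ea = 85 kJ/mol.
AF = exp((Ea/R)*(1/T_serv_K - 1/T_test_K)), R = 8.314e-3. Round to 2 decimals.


T_test = 344.15 K, T_serv = 297.15 K
Ea/R = 85 / 0.008314 = 10223.72
AF = exp(10223.72 * (1/297.15 - 1/344.15))
= 109.81

109.81


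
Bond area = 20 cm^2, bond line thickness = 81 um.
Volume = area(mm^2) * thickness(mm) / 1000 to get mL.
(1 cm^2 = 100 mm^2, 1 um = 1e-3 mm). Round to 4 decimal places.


area_mm2 = 20 * 100 = 2000
blt_mm = 81 * 1e-3 = 0.081
vol_mm3 = 2000 * 0.081 = 162.0
vol_mL = 162.0 / 1000 = 0.1620 mL

0.1620


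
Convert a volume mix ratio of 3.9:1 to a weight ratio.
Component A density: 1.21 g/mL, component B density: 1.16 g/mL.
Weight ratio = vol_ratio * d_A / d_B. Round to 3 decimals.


= 3.9 * 1.21 / 1.16 = 4.068

4.068


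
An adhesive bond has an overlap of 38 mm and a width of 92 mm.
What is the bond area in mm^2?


Bond area = overlap * width
= 38 * 92
= 3496 mm^2

3496


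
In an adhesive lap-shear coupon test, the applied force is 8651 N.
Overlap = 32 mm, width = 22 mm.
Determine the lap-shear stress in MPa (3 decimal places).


stress = F / (overlap * width)
= 8651 / (32 * 22)
= 12.288 MPa

12.288


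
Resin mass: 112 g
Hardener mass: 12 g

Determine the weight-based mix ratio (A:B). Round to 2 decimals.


Ratio = 112 / 12 = 9.33

9.33


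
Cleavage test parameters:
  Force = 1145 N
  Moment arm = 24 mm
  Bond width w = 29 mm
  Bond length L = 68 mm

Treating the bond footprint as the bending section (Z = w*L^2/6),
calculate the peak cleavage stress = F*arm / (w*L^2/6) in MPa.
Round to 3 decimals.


M = 1145 * 24 = 27480 N*mm
Z = 29 * 68^2 / 6 = 134096 / 6 mm^3
sigma = M / Z = 6 * 27480 / 134096 = 164880 / 134096
= 1.230 MPa

1.230


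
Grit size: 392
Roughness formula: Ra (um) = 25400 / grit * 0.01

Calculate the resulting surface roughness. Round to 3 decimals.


Ra = 25400 / 392 * 0.01
= 0.648 um

0.648


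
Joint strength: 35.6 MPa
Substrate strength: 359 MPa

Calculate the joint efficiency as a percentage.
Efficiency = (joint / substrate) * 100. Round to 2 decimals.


Efficiency = (35.6 / 359) * 100 = 9.92%

9.92


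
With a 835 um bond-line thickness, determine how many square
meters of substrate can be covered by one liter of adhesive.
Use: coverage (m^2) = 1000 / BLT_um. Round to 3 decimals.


Coverage = 1000 / 835 = 1.198 m^2

1.198


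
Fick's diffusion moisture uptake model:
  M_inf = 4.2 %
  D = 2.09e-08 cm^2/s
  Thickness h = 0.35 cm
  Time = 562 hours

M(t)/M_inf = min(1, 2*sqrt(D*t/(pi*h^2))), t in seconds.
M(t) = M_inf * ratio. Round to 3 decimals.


t_sec = 562 * 3600 = 2023200
ratio = 2*sqrt(2.09e-08*2023200/(pi*0.35^2))
= min(1, 0.662948)
= 0.662948
M(t) = 4.2 * 0.662948 = 2.784 %

2.784


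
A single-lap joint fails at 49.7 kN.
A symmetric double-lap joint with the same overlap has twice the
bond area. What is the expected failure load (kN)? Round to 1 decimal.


Double-lap load = 2 * 49.7 = 99.4 kN

99.4


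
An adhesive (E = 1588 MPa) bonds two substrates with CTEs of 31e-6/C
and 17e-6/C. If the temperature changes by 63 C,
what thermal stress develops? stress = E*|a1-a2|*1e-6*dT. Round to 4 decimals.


Stress = 1588 * |31 - 17| * 1e-6 * 63
= 1.4006 MPa

1.4006


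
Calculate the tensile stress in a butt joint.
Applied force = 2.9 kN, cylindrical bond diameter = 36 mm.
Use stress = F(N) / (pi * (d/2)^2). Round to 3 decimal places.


A = pi * 18.0^2 = 1017.8760 mm^2
sigma = 2900.0 / 1017.8760 = 2.849 MPa

2.849


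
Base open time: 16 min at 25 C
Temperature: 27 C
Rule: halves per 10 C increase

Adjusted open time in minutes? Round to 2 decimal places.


Acceleration = 2^((27-25)/10) = 1.1487
Open time = 16 / 1.1487 = 13.93 min

13.93


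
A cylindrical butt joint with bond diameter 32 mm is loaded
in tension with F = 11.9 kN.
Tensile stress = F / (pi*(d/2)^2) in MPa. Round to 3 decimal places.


Area = pi * (32/2)^2 = 804.2477 mm^2
Stress = 11.9*1000 / 804.2477
= 14.796 MPa

14.796


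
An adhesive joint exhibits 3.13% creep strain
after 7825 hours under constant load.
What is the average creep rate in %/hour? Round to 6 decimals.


Creep rate = strain / time
= 3.13 / 7825
= 0.000400 %/h

0.000400


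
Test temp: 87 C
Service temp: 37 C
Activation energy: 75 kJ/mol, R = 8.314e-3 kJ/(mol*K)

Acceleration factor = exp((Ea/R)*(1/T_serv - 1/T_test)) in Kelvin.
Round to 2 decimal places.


AF = exp((75/0.008314)*(1/310.15 - 1/360.15))
= 56.71

56.71


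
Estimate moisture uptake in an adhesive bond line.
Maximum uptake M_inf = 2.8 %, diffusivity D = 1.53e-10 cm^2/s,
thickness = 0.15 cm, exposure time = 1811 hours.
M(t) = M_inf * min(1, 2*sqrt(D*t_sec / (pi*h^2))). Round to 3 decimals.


Convert time: 1811 h = 6519600 s
ratio = min(1, 2*sqrt(1.53e-10*6519600/(pi*0.15^2)))
= 0.237586
M(t) = 2.8 * 0.237586 = 0.665%

0.665


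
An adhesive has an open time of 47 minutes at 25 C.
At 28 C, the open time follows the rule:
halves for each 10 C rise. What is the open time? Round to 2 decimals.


Factor = 2^((28-25)/10) = 1.2311
Open time = 47 / 1.2311 = 38.18 min

38.18


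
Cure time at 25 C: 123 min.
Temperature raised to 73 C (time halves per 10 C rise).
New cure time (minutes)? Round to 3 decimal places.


Acceleration factor = 2^(48/10) = 27.8576
New time = 123 / 27.8576 = 4.415 min

4.415


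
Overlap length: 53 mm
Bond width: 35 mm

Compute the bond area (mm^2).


Bond area = 53 * 35 = 1855 mm^2

1855


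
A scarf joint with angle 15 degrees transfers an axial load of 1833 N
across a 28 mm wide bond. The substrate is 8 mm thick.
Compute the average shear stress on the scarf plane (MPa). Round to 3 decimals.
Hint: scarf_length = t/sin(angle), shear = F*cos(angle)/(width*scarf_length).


scarf_length = 8 / sin(15 deg) = 30.9096 mm
cos(15 deg) = 0.965926
shear stress = 1833 * 0.965926 / (28 * 30.9096)
= 2.046 MPa

2.046


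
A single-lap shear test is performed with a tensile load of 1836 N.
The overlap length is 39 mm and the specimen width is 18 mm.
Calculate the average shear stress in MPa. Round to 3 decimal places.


Shear stress = F / (overlap * width)
= 1836 / (39 * 18)
= 1836 / 702
= 2.615 MPa

2.615


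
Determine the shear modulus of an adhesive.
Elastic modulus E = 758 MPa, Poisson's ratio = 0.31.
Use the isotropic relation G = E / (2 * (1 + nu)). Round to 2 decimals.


G = 758 / (2*(1+0.31)) = 758 / 2.62
= 289.31 MPa

289.31


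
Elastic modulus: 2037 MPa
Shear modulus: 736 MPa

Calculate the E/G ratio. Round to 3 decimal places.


E / G = 2037 / 736 = 2.768

2.768


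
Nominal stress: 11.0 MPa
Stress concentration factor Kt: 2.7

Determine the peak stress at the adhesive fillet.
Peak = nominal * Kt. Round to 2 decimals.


Peak stress = 11.0 * 2.7
= 29.70 MPa

29.70


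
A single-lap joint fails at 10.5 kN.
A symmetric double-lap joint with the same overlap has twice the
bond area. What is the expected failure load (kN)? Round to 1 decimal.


Double-lap load = 2 * 10.5 = 21.0 kN

21.0


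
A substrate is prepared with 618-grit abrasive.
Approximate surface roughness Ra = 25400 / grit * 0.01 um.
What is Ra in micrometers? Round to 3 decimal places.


Ra = 25400 / 618 * 0.01 = 0.411 um

0.411


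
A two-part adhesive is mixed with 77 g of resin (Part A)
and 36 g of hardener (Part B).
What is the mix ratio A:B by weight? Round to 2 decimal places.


Mix ratio = mass_A / mass_B
= 77 / 36
= 2.14

2.14


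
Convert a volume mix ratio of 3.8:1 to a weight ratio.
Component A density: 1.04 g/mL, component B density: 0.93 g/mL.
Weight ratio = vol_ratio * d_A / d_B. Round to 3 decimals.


= 3.8 * 1.04 / 0.93 = 4.249

4.249


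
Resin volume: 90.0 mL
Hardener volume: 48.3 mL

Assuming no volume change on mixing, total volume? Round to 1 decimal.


V_total = 90.0 + 48.3 = 138.3 mL

138.3


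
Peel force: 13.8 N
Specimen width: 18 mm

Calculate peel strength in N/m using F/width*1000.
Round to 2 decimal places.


Peel strength = 13.8 / 18 * 1000 = 766.67 N/m

766.67


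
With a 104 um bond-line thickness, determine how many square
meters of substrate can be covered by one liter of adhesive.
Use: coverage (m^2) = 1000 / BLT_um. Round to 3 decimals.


Coverage = 1000 / 104 = 9.615 m^2

9.615


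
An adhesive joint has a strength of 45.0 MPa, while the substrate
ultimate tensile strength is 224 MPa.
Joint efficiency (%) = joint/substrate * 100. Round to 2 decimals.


Efficiency = 45.0 / 224 * 100
= 20.09%

20.09


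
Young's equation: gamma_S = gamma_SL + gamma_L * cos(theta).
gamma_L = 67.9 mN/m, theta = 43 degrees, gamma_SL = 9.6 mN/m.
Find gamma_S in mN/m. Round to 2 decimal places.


cos(43 deg) = 0.731354
gamma_S = 9.6 + 67.9 * 0.731354
= 59.26 mN/m

59.26


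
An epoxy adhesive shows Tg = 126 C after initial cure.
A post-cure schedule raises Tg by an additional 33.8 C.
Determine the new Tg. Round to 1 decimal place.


New Tg = 126 + 33.8
= 159.8 C

159.8


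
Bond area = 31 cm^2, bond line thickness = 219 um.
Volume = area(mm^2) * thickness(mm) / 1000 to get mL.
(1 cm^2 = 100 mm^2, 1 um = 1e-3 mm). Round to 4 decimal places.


area_mm2 = 31 * 100 = 3100
blt_mm = 219 * 1e-3 = 0.219
vol_mm3 = 3100 * 0.219 = 678.9
vol_mL = 678.9 / 1000 = 0.6789 mL

0.6789


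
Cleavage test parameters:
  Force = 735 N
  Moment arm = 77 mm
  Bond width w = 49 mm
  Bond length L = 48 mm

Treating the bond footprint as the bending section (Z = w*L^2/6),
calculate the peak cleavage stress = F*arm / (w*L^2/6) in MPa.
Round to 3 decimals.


M = 735 * 77 = 56595 N*mm
Z = 49 * 48^2 / 6 = 112896 / 6 mm^3
sigma = M / Z = 6 * 56595 / 112896 = 339570 / 112896
= 3.008 MPa

3.008


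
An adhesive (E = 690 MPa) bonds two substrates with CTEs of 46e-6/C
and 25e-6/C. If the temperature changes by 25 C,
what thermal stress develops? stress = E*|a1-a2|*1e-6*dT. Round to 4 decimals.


Stress = 690 * |46 - 25| * 1e-6 * 25
= 0.3623 MPa

0.3623


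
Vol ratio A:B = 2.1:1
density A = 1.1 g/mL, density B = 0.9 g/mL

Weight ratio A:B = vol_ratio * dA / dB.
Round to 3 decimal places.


Weight ratio = 2.1 * 1.1 / 0.9
= 2.567

2.567


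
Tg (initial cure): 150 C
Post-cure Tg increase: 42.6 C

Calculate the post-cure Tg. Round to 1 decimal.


Post-cure Tg = 150 + 42.6 = 192.6 C

192.6


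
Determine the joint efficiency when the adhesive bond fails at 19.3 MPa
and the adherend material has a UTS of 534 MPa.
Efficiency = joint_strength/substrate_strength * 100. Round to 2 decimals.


Joint efficiency = 19.3 / 534 * 100
= 3.61%

3.61


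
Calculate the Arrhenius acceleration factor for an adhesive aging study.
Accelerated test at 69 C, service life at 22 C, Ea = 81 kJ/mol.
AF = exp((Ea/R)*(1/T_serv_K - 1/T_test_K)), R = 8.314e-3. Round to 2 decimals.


T_test = 342.15 K, T_serv = 295.15 K
Ea/R = 81 / 0.008314 = 9742.60
AF = exp(9742.60 * (1/295.15 - 1/342.15))
= 93.16

93.16


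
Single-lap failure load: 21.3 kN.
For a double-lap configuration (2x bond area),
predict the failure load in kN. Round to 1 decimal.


Failure load = 21.3 * 2 = 42.6 kN

42.6


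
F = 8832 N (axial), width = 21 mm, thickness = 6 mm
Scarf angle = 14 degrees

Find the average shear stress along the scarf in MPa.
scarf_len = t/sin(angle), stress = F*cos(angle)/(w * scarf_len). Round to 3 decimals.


scarf_len = 6/sin(14 deg) = 24.8014
cos(14 deg) = 0.970296
stress = 8832*0.970296/(21*24.8014) = 16.454 MPa

16.454


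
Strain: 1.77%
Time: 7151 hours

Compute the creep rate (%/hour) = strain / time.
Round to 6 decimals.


Creep rate = 1.77 / 7151
= 0.000248 %/h

0.000248


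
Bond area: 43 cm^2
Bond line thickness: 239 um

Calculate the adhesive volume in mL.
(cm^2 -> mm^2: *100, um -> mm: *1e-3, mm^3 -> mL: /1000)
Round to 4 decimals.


V = 43*100 * 239*1e-3 / 1000
= 1.0277 mL

1.0277


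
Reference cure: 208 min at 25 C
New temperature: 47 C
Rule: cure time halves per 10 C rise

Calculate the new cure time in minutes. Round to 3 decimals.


factor = 2^((47-25)/10) = 4.5948
t_new = 208 / 4.5948 = 45.269 min

45.269


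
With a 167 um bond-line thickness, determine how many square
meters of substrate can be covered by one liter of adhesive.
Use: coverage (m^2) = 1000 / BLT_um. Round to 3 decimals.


Coverage = 1000 / 167 = 5.988 m^2

5.988


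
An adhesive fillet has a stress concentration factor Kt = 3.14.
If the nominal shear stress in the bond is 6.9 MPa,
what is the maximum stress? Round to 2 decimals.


Max stress = 6.9 * 3.14 = 21.67 MPa

21.67


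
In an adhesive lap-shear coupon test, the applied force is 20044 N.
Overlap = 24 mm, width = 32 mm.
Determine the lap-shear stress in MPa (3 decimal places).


stress = F / (overlap * width)
= 20044 / (24 * 32)
= 26.099 MPa

26.099


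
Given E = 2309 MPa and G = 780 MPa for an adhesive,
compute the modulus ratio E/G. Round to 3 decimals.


E/G ratio = 2309 / 780 = 2.960

2.960


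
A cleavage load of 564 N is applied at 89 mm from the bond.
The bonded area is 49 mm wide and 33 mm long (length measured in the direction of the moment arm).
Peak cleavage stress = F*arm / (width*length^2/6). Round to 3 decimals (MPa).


Moment = 564 * 89 = 50196 N*mm
Section modulus = 49 * 1089 / 6 = 53361 / 6 mm^3
Stress = 50196 / (53361 / 6) = 301176 / 53361
= 5.644 MPa

5.644


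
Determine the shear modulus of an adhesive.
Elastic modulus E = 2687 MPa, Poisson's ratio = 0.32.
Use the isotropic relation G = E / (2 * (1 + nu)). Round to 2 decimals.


G = 2687 / (2*(1+0.32)) = 2687 / 2.64
= 1017.80 MPa

1017.80


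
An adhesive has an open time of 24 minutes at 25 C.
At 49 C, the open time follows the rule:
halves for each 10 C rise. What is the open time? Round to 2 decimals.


Factor = 2^((49-25)/10) = 5.2780
Open time = 24 / 5.2780 = 4.55 min

4.55


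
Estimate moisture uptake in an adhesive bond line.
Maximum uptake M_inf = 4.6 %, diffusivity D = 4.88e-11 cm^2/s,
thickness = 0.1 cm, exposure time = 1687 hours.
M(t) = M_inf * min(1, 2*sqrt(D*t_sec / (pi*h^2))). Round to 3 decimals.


Convert time: 1687 h = 6073200 s
ratio = min(1, 2*sqrt(4.88e-11*6073200/(pi*0.1^2)))
= 0.194256
M(t) = 4.6 * 0.194256 = 0.894%

0.894


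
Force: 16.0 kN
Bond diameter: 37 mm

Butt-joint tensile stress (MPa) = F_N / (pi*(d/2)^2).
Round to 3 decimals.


F_N = 16.0 * 1000 = 16000.0 N
A = pi*(18.5)^2 = 1075.2101 mm^2
stress = 16000.0 / 1075.2101 = 14.881 MPa

14.881


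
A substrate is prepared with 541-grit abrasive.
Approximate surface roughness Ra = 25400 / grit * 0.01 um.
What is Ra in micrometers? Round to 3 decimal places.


Ra = 25400 / 541 * 0.01 = 0.470 um

0.470


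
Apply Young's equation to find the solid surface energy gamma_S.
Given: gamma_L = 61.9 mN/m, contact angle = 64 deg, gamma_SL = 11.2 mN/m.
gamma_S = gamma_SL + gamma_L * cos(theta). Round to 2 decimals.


theta_rad = 64 * pi/180 = 1.117011
gamma_S = 11.2 + 61.9 * cos(1.117011)
= 38.34 mN/m

38.34


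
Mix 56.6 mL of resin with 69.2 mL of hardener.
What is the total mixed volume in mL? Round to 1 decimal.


Total = 56.6 + 69.2 = 125.8 mL

125.8


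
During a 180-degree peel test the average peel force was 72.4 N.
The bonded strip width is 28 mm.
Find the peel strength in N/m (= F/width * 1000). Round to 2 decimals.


Peel strength = F/width * 1000
= 72.4 / 28 * 1000
= 2585.71 N/m

2585.71


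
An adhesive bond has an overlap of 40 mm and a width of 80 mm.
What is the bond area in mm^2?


Bond area = overlap * width
= 40 * 80
= 3200 mm^2

3200


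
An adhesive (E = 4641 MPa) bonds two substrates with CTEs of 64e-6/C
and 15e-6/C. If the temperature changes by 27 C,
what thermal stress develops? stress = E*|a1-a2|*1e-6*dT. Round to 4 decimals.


Stress = 4641 * |64 - 15| * 1e-6 * 27
= 6.1400 MPa

6.1400


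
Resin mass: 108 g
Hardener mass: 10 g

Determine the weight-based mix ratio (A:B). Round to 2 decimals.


Ratio = 108 / 10 = 10.80

10.80


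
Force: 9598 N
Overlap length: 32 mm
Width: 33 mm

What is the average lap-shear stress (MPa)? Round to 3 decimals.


Average shear stress = F / (overlap * width)
= 9598 / (32 * 33)
= 9.089 MPa

9.089


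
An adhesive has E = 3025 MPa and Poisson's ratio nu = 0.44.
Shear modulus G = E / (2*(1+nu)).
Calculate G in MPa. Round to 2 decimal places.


G = 3025 / (2*(1+0.44))
= 3025 / 2.88
= 1050.35 MPa

1050.35


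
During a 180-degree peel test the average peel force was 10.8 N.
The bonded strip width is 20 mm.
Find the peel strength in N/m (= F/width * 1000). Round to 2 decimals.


Peel strength = F/width * 1000
= 10.8 / 20 * 1000
= 540.00 N/m

540.00


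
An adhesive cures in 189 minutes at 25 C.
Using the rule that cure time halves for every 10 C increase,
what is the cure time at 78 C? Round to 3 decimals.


Factor = 2^((78 - 25) / 10) = 39.3966
Cure time = 189 / 39.3966
= 4.797 minutes

4.797


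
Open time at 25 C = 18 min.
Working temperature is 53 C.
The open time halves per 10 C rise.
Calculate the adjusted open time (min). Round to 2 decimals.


factor = 2^((53 - 25) / 10) = 6.9644
ot = 18 / 6.9644 = 2.58 min

2.58


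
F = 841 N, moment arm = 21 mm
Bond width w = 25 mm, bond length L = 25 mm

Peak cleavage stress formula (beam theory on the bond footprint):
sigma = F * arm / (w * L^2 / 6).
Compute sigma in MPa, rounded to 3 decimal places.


sigma = (841 * 21) / (25 * 625 / 6)
= 17661 * 6 / 15625
= 105966 / 15625
= 6.782 MPa

6.782


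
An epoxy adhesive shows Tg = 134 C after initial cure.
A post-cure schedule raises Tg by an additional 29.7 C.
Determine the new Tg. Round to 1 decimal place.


New Tg = 134 + 29.7
= 163.7 C

163.7


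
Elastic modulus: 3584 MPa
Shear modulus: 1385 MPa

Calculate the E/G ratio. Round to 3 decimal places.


E / G = 3584 / 1385 = 2.588

2.588


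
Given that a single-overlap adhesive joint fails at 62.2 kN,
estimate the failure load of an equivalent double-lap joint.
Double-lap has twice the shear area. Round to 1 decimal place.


Double-lap factor = 2
Expected load = 62.2 * 2 = 124.4 kN

124.4


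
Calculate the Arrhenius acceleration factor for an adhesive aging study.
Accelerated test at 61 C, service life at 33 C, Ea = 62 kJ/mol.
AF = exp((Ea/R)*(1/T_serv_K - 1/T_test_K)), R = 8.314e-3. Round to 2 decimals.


T_test = 334.15 K, T_serv = 306.15 K
Ea/R = 62 / 0.008314 = 7457.30
AF = exp(7457.30 * (1/306.15 - 1/334.15))
= 7.70

7.70


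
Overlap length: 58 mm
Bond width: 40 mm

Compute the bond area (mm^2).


Bond area = 58 * 40 = 2320 mm^2

2320


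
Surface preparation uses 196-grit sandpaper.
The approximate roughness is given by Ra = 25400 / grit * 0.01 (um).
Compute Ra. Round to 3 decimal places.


Ra = 25400 / 196 * 0.01
= 254 / 196
= 1.296 um

1.296


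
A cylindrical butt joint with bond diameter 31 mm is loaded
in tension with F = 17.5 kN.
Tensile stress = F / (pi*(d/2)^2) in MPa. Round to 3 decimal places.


Area = pi * (31/2)^2 = 754.7676 mm^2
Stress = 17.5*1000 / 754.7676
= 23.186 MPa

23.186


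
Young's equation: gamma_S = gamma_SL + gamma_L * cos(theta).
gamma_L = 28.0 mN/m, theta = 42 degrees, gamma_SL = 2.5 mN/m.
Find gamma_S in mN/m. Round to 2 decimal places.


cos(42 deg) = 0.743145
gamma_S = 2.5 + 28.0 * 0.743145
= 23.31 mN/m

23.31


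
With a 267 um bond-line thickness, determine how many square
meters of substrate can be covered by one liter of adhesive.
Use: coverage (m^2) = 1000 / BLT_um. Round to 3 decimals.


Coverage = 1000 / 267 = 3.745 m^2

3.745


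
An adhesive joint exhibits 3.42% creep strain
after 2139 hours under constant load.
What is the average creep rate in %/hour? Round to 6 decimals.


Creep rate = strain / time
= 3.42 / 2139
= 0.001599 %/h

0.001599


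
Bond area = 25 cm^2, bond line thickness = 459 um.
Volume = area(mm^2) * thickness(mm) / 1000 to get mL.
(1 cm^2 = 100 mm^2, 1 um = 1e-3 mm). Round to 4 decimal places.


area_mm2 = 25 * 100 = 2500
blt_mm = 459 * 1e-3 = 0.459
vol_mm3 = 2500 * 0.459 = 1147.5
vol_mL = 1147.5 / 1000 = 1.1475 mL

1.1475


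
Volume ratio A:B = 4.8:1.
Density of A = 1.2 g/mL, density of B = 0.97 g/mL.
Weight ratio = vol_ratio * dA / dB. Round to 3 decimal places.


Wt ratio = 4.8 * 1.2 / 0.97
= 5.938

5.938


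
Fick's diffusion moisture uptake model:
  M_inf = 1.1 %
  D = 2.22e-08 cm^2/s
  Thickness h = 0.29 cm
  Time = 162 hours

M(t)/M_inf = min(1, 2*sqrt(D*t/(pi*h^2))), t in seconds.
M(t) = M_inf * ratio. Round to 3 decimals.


t_sec = 162 * 3600 = 583200
ratio = 2*sqrt(2.22e-08*583200/(pi*0.29^2))
= min(1, 0.442733)
= 0.442733
M(t) = 1.1 * 0.442733 = 0.487 %

0.487


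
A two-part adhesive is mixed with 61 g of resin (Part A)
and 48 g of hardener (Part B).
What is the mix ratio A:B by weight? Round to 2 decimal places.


Mix ratio = mass_A / mass_B
= 61 / 48
= 1.27

1.27


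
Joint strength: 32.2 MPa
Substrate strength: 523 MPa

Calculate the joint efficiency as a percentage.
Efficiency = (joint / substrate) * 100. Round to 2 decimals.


Efficiency = (32.2 / 523) * 100 = 6.16%

6.16


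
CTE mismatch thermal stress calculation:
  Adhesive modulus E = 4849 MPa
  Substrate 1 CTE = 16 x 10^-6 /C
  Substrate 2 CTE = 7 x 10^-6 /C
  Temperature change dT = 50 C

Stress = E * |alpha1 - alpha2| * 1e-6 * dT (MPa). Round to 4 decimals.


delta_alpha = |16 - 7| = 9 x 10^-6/C
Stress = 4849 * 9e-6 * 50
= 2.1821 MPa

2.1821


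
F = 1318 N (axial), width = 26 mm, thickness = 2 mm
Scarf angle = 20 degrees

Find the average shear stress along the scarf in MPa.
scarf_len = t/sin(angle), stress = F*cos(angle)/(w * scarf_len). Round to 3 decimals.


scarf_len = 2/sin(20 deg) = 5.8476
cos(20 deg) = 0.939693
stress = 1318*0.939693/(26*5.8476) = 8.146 MPa

8.146


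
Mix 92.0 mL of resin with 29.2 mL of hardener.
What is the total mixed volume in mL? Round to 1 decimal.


Total = 92.0 + 29.2 = 121.2 mL

121.2


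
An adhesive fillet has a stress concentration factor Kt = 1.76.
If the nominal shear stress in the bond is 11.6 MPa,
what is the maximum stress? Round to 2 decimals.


Max stress = 11.6 * 1.76 = 20.42 MPa

20.42


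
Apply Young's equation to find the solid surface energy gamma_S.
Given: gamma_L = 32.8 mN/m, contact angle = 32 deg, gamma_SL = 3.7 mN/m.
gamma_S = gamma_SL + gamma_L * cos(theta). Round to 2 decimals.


theta_rad = 32 * pi/180 = 0.558505
gamma_S = 3.7 + 32.8 * cos(0.558505)
= 31.52 mN/m

31.52


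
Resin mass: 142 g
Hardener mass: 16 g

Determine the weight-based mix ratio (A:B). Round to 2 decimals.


Ratio = 142 / 16 = 8.88

8.88


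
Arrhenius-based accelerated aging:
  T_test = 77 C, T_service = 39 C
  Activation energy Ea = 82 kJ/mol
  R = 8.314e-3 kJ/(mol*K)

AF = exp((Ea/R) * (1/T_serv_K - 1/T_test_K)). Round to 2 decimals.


T_test_K = 350.15, T_serv_K = 312.15
AF = exp((82/8.314e-3) * (1/312.15 - 1/350.15))
= 30.85

30.85


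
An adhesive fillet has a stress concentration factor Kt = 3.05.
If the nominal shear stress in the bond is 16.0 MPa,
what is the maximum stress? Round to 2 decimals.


Max stress = 16.0 * 3.05 = 48.80 MPa

48.80
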